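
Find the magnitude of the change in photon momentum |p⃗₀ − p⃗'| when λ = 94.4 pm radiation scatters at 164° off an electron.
1.3568e-23 kg·m/s

Photon momentum magnitude is p = h/λ.

Initial momentum:
p₀ = h/λ = 6.6261e-34/9.4400e-11 = 7.0191e-24 kg·m/s

After scattering:
λ' = λ + Δλ = 94.4 + 4.7586 = 99.1586 pm
p' = h/λ' = 6.6261e-34/9.9159e-11 = 6.6823e-24 kg·m/s

Momentum is a vector; the scattered photon's direction makes angle θ = 164° with the incident direction. The magnitude of the vector change Δp⃗ = p⃗₀ − p⃗' is found from the law of cosines:
|Δp⃗|² = p₀² + p'² − 2p₀p'cos θ
|Δp⃗|² = (7.0191e-24)² + (6.6823e-24)² − 2·7.0191e-24·6.6823e-24·cos(164°)
|Δp⃗| = 1.3568e-23 kg·m/s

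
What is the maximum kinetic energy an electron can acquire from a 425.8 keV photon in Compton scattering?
266.1174 keV

Maximum energy transfer occurs at θ = 180° (backscattering).

Initial photon: E₀ = 425.8 keV → λ₀ = 2.9118 pm

Maximum Compton shift (at 180°):
Δλ_max = 2λ_C = 2 × 2.4263 = 4.8526 pm

Final wavelength:
λ' = 2.9118 + 4.8526 = 7.7644 pm

Minimum photon energy (maximum energy to electron):
E'_min = hc/λ' = 159.6826 keV

Maximum electron kinetic energy:
K_max = E₀ - E'_min = 425.8000 - 159.6826 = 266.1174 keV

(Intermediate values are shown rounded; full precision is carried through to the final answer.)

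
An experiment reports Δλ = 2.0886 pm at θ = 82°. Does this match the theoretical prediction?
Yes, consistent

Calculate the expected shift for θ = 82°:

Δλ_expected = λ_C(1 - cos(82°))
Δλ_expected = 2.4263 × (1 - cos(82°))
Δλ_expected = 2.4263 × 0.8608
Δλ_expected = 2.0886 pm

Given shift: 2.0886 pm
Expected shift: 2.0886 pm
Difference: 0.0000 pm

The values match. This is consistent with Compton scattering at the stated angle.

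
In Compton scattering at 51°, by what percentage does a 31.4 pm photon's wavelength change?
2.8643%

Calculate the Compton shift:
Δλ = λ_C(1 - cos(51°))
Δλ = 2.4263 × (1 - cos(51°))
Δλ = 2.4263 × 0.3707
Δλ = 0.8994 pm

Percentage change:
(Δλ/λ₀) × 100 = (0.8994/31.4) × 100
= 2.8643%

(Intermediate values are shown rounded; full precision is carried through to the final answer.)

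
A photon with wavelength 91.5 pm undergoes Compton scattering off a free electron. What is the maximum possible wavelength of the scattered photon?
96.3526 pm (at θ = 180°)

The Compton shift is Δλ = λ_C(1 − cos θ).

Since cos θ ranges from −1 to 1, the factor (1 − cos θ) ranges from 0 to 2; the maximum shift occurs at θ = 180° (backscattering):
Δλ_max = 2λ_C = 2 × 2.4263 pm = 4.8526 pm

Maximum scattered wavelength:
λ'_max = λ₀ + Δλ_max = 91.5 + 4.8526 = 96.3526 pm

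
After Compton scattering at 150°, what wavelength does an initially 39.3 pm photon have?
43.8276 pm

Using the Compton formula: λ' = λ + λ_C(1 − cos θ)

For θ = 150°, cos θ = -√3/2 (exact) ≈ -0.8660, so:
1 − cos 150° = 1 − (-√3/2) ≈ 1.8660

Δλ = λ_C × 1.8660 = 2.4263 × 1.8660 = 4.5276 pm

λ' = 39.3 + 4.5276 = 43.8276 pm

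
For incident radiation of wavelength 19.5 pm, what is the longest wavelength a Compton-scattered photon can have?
24.3526 pm (at θ = 180°)

The Compton shift is Δλ = λ_C(1 − cos θ).

Since cos θ ranges from −1 to 1, the factor (1 − cos θ) ranges from 0 to 2; the maximum shift occurs at θ = 180° (backscattering):
Δλ_max = 2λ_C = 2 × 2.4263 pm = 4.8526 pm

Maximum scattered wavelength:
λ'_max = λ₀ + Δλ_max = 19.5 + 4.8526 = 24.3526 pm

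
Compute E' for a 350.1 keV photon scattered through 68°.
245.0866 keV

First convert energy to wavelength:
λ = hc/E, with hc ≈ 1239.842 keV·pm (i.e. 1239.842 eV·nm)

For E = 350.1 keV = 350100 eV:
λ = 1239.842 keV·pm / 350.1 keV
λ = 3.5414 pm

Calculate the Compton shift:
Δλ = λ_C(1 - cos(68°)) = 2.4263 × 0.6254
Δλ = 1.5174 pm

Final wavelength:
λ' = 3.5414 + 1.5174 = 5.0588 pm

Final energy:
E' = hc/λ' = 1239.842 / 5.0588 = 245.0866 keV

(Intermediate values are shown rounded; full precision is carried through to the final answer.)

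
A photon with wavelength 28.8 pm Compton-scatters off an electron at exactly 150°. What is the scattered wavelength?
33.3276 pm

Using the Compton formula: λ' = λ + λ_C(1 − cos θ)

For θ = 150°, cos θ = -√3/2 (exact) ≈ -0.8660, so:
1 − cos 150° = 1 − (-√3/2) ≈ 1.8660

Δλ = λ_C × 1.8660 = 2.4263 × 1.8660 = 4.5276 pm

λ' = 28.8 + 4.5276 = 33.3276 pm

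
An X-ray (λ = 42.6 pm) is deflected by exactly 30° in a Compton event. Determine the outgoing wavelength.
42.9251 pm

Using the Compton formula: λ' = λ + λ_C(1 − cos θ)

For θ = 30°, cos θ = √3/2 (exact) ≈ 0.8660, so:
1 − cos 30° = 1 − (√3/2) ≈ 0.1340

Δλ = λ_C × 0.1340 = 2.4263 × 0.1340 = 0.3251 pm

λ' = 42.6 + 0.3251 = 42.9251 pm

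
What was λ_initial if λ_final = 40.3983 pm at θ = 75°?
38.6000 pm

From λ' = λ + Δλ, we have λ = λ' - Δλ

First calculate the Compton shift:
Δλ = λ_C(1 - cos θ)
Δλ = 2.4263 × (1 - cos(75°))
Δλ = 2.4263 × 0.7412
Δλ = 1.7983 pm

Initial wavelength:
λ = λ' - Δλ
λ = 40.3983 - 1.7983
λ = 38.6000 pm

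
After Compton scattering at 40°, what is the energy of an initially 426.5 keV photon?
356.8236 keV

First convert energy to wavelength:
λ = hc/E, with hc ≈ 1239.842 keV·pm (i.e. 1239.842 eV·nm)

For E = 426.5 keV = 426500 eV:
λ = 1239.842 keV·pm / 426.5 keV
λ = 2.9070 pm

Calculate the Compton shift:
Δλ = λ_C(1 - cos(40°)) = 2.4263 × 0.2340
Δλ = 0.5676 pm

Final wavelength:
λ' = 2.9070 + 0.5676 = 3.4747 pm

Final energy:
E' = hc/λ' = 1239.842 / 3.4747 = 356.8236 keV

(Intermediate values are shown rounded; full precision is carried through to the final answer.)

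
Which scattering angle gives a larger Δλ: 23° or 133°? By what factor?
133° produces the larger shift by a factor of 21.159

Calculate both shifts using Δλ = λ_C(1 - cos θ):

For θ₁ = 23°:
Δλ₁ = 2.4263 × (1 - cos(23°))
Δλ₁ = 2.4263 × 0.0795
Δλ₁ = 0.1929 pm

For θ₂ = 133°:
Δλ₂ = 2.4263 × (1 - cos(133°))
Δλ₂ = 2.4263 × 1.6820
Δλ₂ = 4.0810 pm

The 133° angle produces the larger shift.
Ratio: 4.0810/0.1929 = 21.159

(Intermediate values are shown rounded; full precision is carried through to the final answer.)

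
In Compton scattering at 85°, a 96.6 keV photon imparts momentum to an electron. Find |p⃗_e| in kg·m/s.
6.4865e-23 kg·m/s

The electron is initially at rest, so by conservation of momentum:
p⃗_e = p⃗₀ − p⃗'  (incident photon momentum minus scattered photon momentum)

Photon momentum magnitudes (p = h/λ = E/c):
λ₀ = hc/E₀ = 12.8348 pm → p₀ = h/λ₀ = 5.1626e-23 kg·m/s
Δλ = λ_C(1 − cos 85°) = 2.2148 pm
λ' = 15.0496 pm → p' = h/λ' = 4.4028e-23 kg·m/s

The scattered photon makes angle θ = 85° with the incident direction, so by the law of cosines:
|p⃗_e|² = p₀² + p'² − 2p₀p'cos θ
|p⃗_e|² = (5.1626e-23)² + (4.4028e-23)² − 2·5.1626e-23·4.4028e-23·cos(85°)
|p⃗_e| = 6.4865e-23 kg·m/s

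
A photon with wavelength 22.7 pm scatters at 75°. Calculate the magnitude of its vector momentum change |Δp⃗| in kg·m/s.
3.4277e-23 kg·m/s

Photon momentum magnitude is p = h/λ.

Initial momentum:
p₀ = h/λ = 6.6261e-34/2.2700e-11 = 2.9190e-23 kg·m/s

After scattering:
λ' = λ + Δλ = 22.7 + 1.7983 = 24.4983 pm
p' = h/λ' = 6.6261e-34/2.4498e-11 = 2.7047e-23 kg·m/s

Momentum is a vector; the scattered photon's direction makes angle θ = 75° with the incident direction. The magnitude of the vector change Δp⃗ = p⃗₀ − p⃗' is found from the law of cosines:
|Δp⃗|² = p₀² + p'² − 2p₀p'cos θ
|Δp⃗|² = (2.9190e-23)² + (2.7047e-23)² − 2·2.9190e-23·2.7047e-23·cos(75°)
|Δp⃗| = 3.4277e-23 kg·m/s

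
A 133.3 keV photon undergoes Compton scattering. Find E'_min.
87.5981 keV (at θ = 180°)

The scattered photon has minimum energy when its wavelength is maximum, i.e., when the Compton shift Δλ = λ_C(1 − cos θ) is maximum. This occurs at θ = 180° (backscattering), giving Δλ_max = 2λ_C = 4.8526 pm.

Initial wavelength: λ₀ = hc/E₀ = 9.3011 pm
Maximum final wavelength: λ'_max = λ₀ + 2λ_C = 9.3011 + 4.8526 = 14.1538 pm
Minimum final energy: E'_min = hc/λ'_max = 87.5981 keV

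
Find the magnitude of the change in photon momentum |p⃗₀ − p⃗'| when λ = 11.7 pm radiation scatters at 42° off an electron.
3.9655e-23 kg·m/s

Photon momentum magnitude is p = h/λ.

Initial momentum:
p₀ = h/λ = 6.6261e-34/1.1700e-11 = 5.6633e-23 kg·m/s

After scattering:
λ' = λ + Δλ = 11.7 + 0.6232 = 12.3232 pm
p' = h/λ' = 6.6261e-34/1.2323e-11 = 5.3769e-23 kg·m/s

Momentum is a vector; the scattered photon's direction makes angle θ = 42° with the incident direction. The magnitude of the vector change Δp⃗ = p⃗₀ − p⃗' is found from the law of cosines:
|Δp⃗|² = p₀² + p'² − 2p₀p'cos θ
|Δp⃗|² = (5.6633e-23)² + (5.3769e-23)² − 2·5.6633e-23·5.3769e-23·cos(42°)
|Δp⃗| = 3.9655e-23 kg·m/s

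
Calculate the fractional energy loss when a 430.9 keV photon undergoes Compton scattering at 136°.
0.5918 (or 59.18%)

Calculate initial and final photon energies:

Initial: E₀ = 430.9 keV → λ₀ = 2.8773 pm
Compton shift: Δλ = 4.1717 pm
Final wavelength: λ' = 7.0490 pm
Final energy: E' = 175.8895 keV

Fractional energy loss:
(E₀ - E')/E₀ = (430.9000 - 175.8895)/430.9000
= 255.0105/430.9000
= 0.5918
= 59.18%

(Intermediate values are shown rounded; full precision is carried through to the final answer.)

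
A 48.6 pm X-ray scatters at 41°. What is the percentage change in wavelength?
1.2246%

Calculate the Compton shift:
Δλ = λ_C(1 - cos(41°))
Δλ = 2.4263 × (1 - cos(41°))
Δλ = 2.4263 × 0.2453
Δλ = 0.5952 pm

Percentage change:
(Δλ/λ₀) × 100 = (0.5952/48.6) × 100
= 1.2246%

(Intermediate values are shown rounded; full precision is carried through to the final answer.)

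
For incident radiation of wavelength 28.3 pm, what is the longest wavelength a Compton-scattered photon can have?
33.1526 pm (at θ = 180°)

The Compton shift is Δλ = λ_C(1 − cos θ).

Since cos θ ranges from −1 to 1, the factor (1 − cos θ) ranges from 0 to 2; the maximum shift occurs at θ = 180° (backscattering):
Δλ_max = 2λ_C = 2 × 2.4263 pm = 4.8526 pm

Maximum scattered wavelength:
λ'_max = λ₀ + Δλ_max = 28.3 + 4.8526 = 33.1526 pm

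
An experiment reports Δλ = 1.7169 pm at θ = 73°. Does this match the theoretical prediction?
Yes, consistent

Calculate the expected shift for θ = 73°:

Δλ_expected = λ_C(1 - cos(73°))
Δλ_expected = 2.4263 × (1 - cos(73°))
Δλ_expected = 2.4263 × 0.7076
Δλ_expected = 1.7169 pm

Given shift: 1.7169 pm
Expected shift: 1.7169 pm
Difference: 0.0000 pm

The values match. This is consistent with Compton scattering at the stated angle.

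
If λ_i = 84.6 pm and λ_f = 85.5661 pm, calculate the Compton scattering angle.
53.00°

First find the wavelength shift:
Δλ = λ' - λ = 85.5661 - 84.6 = 0.9661 pm

Using Δλ = λ_C(1 - cos θ), with λ_C = h/(m_e·c) ≈ 2.42631024 pm:
cos θ = 1 - Δλ/λ_C
cos θ = 1 - 0.9661/2.42631024
cos θ = 0.601823

θ = arccos(0.601823)
θ = 53.00°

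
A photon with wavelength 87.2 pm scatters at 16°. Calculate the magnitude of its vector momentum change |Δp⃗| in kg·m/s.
2.1139e-24 kg·m/s

Photon momentum magnitude is p = h/λ.

Initial momentum:
p₀ = h/λ = 6.6261e-34/8.7200e-11 = 7.5987e-24 kg·m/s

After scattering:
λ' = λ + Δλ = 87.2 + 0.0940 = 87.2940 pm
p' = h/λ' = 6.6261e-34/8.7294e-11 = 7.5905e-24 kg·m/s

Momentum is a vector; the scattered photon's direction makes angle θ = 16° with the incident direction. The magnitude of the vector change Δp⃗ = p⃗₀ − p⃗' is found from the law of cosines:
|Δp⃗|² = p₀² + p'² − 2p₀p'cos θ
|Δp⃗|² = (7.5987e-24)² + (7.5905e-24)² − 2·7.5987e-24·7.5905e-24·cos(16°)
|Δp⃗| = 2.1139e-24 kg·m/s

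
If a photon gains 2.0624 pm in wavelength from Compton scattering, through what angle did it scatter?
81.37°

From the Compton formula Δλ = λ_C(1 - cos θ), we can solve for θ:

cos θ = 1 - Δλ/λ_C

Given:
- Δλ = 2.0624 pm
- λ_C = h/(m_e·c) ≈ 2.42631024 pm

cos θ = 1 - 2.0624/2.42631024
cos θ = 1 - 0.850015
cos θ = 0.149985

θ = arccos(0.149985)
θ = 81.37°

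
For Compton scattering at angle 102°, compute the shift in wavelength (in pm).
2.9308 pm

Using the Compton scattering formula:
Δλ = λ_C(1 - cos θ)

where λ_C = h/(m_e·c) ≈ 2.4263 pm is the Compton wavelength of an electron.

For θ = 102°:
cos(102°) = -0.2079
1 - cos(102°) = 1.2079

Δλ = 2.4263 × 1.2079
Δλ = 2.9308 pm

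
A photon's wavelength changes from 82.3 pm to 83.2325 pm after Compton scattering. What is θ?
52.00°

First find the wavelength shift:
Δλ = λ' - λ = 83.2325 - 82.3 = 0.9325 pm

Using Δλ = λ_C(1 - cos θ), with λ_C = h/(m_e·c) ≈ 2.42631024 pm:
cos θ = 1 - Δλ/λ_C
cos θ = 1 - 0.9325/2.42631024
cos θ = 0.615672

θ = arccos(0.615672)
θ = 52.00°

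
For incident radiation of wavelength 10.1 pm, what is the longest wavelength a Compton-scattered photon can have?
14.9526 pm (at θ = 180°)

The Compton shift is Δλ = λ_C(1 − cos θ).

Since cos θ ranges from −1 to 1, the factor (1 − cos θ) ranges from 0 to 2; the maximum shift occurs at θ = 180° (backscattering):
Δλ_max = 2λ_C = 2 × 2.4263 pm = 4.8526 pm

Maximum scattered wavelength:
λ'_max = λ₀ + Δλ_max = 10.1 + 4.8526 = 14.9526 pm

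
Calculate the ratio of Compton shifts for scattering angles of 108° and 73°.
108° produces the larger shift by a factor of 1.850

Calculate both shifts using Δλ = λ_C(1 - cos θ):

For θ₁ = 73°:
Δλ₁ = 2.4263 × (1 - cos(73°))
Δλ₁ = 2.4263 × 0.7076
Δλ₁ = 1.7169 pm

For θ₂ = 108°:
Δλ₂ = 2.4263 × (1 - cos(108°))
Δλ₂ = 2.4263 × 1.3090
Δλ₂ = 3.1761 pm

The 108° angle produces the larger shift.
Ratio: 3.1761/1.7169 = 1.850

(Intermediate values are shown rounded; full precision is carried through to the final answer.)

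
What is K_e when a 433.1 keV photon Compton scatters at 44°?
83.2263 keV

By energy conservation: K_e = E_initial - E_final

First find the scattered photon energy:
Initial wavelength: λ = hc/E = 2.8627 pm
Compton shift: Δλ = λ_C(1 - cos(44°)) = 0.6810 pm
Final wavelength: λ' = 2.8627 + 0.6810 = 3.5437 pm
Final photon energy: E' = hc/λ' = 349.8737 keV

Electron kinetic energy:
K_e = E - E' = 433.1000 - 349.8737 = 83.2263 keV

(Intermediate values are shown rounded; full precision is carried through to the final answer.)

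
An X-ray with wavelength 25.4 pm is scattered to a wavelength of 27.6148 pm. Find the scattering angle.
85.00°

First find the wavelength shift:
Δλ = λ' - λ = 27.6148 - 25.4 = 2.2148 pm

Using Δλ = λ_C(1 - cos θ), with λ_C = h/(m_e·c) ≈ 2.42631024 pm:
cos θ = 1 - Δλ/λ_C
cos θ = 1 - 2.2148/2.42631024
cos θ = 0.087174

θ = arccos(0.087174)
θ = 85.00°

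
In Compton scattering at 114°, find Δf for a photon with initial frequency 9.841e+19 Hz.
5.200e+19 Hz (decrease)

Convert frequency to wavelength (c = 299792458 m/s):
λ₀ = c/f₀ = 299792458/9.841e+19 = 3.0463617e-12 m = 3.0464 pm

Calculate Compton shift:
Δλ = λ_C(1 - cos(114°)) = 3.4132 pm

Final wavelength:
λ' = λ₀ + Δλ = 3.0464 + 3.4132 = 6.4595 pm

Final frequency:
f' = c/λ' = 299792458/6.4595412e-12 = 4.6410797e+19 Hz

Frequency shift (decrease):
Δf = f₀ - f' = 9.841e+19 - 4.6410797e+19 = 5.200e+19 Hz

(Intermediate values are shown rounded; full precision is carried through to the final answer.)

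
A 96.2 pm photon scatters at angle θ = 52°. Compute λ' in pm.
97.1325 pm

Using the Compton scattering formula:
λ' = λ + Δλ = λ + λ_C(1 - cos θ)

Given:
- Initial wavelength λ = 96.2 pm
- Scattering angle θ = 52°
- Compton wavelength λ_C ≈ 2.4263 pm

Calculate the shift:
Δλ = 2.4263 × (1 - cos(52°))
Δλ = 2.4263 × 0.3843
Δλ = 0.9325 pm

Final wavelength:
λ' = 96.2 + 0.9325 = 97.1325 pm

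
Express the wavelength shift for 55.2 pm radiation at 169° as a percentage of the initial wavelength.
8.7102%

Calculate the Compton shift:
Δλ = λ_C(1 - cos(169°))
Δλ = 2.4263 × (1 - cos(169°))
Δλ = 2.4263 × 1.9816
Δλ = 4.8080 pm

Percentage change:
(Δλ/λ₀) × 100 = (4.8080/55.2) × 100
= 8.7102%

(Intermediate values are shown rounded; full precision is carried through to the final answer.)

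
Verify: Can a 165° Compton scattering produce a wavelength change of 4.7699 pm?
Yes, consistent

Calculate the expected shift for θ = 165°:

Δλ_expected = λ_C(1 - cos(165°))
Δλ_expected = 2.4263 × (1 - cos(165°))
Δλ_expected = 2.4263 × 1.9659
Δλ_expected = 4.7699 pm

Given shift: 4.7699 pm
Expected shift: 4.7699 pm
Difference: 0.0000 pm

The values match. This is consistent with Compton scattering at the stated angle.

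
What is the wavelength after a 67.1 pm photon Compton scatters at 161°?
71.8204 pm

Using the Compton scattering formula:
λ' = λ + Δλ = λ + λ_C(1 - cos θ)

Given:
- Initial wavelength λ = 67.1 pm
- Scattering angle θ = 161°
- Compton wavelength λ_C ≈ 2.4263 pm

Calculate the shift:
Δλ = 2.4263 × (1 - cos(161°))
Δλ = 2.4263 × 1.9455
Δλ = 4.7204 pm

Final wavelength:
λ' = 67.1 + 4.7204 = 71.8204 pm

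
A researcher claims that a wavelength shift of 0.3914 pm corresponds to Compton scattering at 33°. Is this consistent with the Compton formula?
Yes, consistent

Calculate the expected shift for θ = 33°:

Δλ_expected = λ_C(1 - cos(33°))
Δλ_expected = 2.4263 × (1 - cos(33°))
Δλ_expected = 2.4263 × 0.1613
Δλ_expected = 0.3914 pm

Given shift: 0.3914 pm
Expected shift: 0.3914 pm
Difference: 0.0000 pm

The values match. This is consistent with Compton scattering at the stated angle.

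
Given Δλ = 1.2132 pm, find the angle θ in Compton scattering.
60.00°

From the Compton formula Δλ = λ_C(1 - cos θ), we can solve for θ:

cos θ = 1 - Δλ/λ_C

Given:
- Δλ = 1.2132 pm
- λ_C = h/(m_e·c) ≈ 2.42631024 pm

cos θ = 1 - 1.2132/2.42631024
cos θ = 1 - 0.500018
cos θ = 0.499982

θ = arccos(0.499982)
θ = 60.00°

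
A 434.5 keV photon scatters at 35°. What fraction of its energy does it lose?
0.1333 (or 13.33%)

Calculate initial and final photon energies:

Initial: E₀ = 434.5 keV → λ₀ = 2.8535 pm
Compton shift: Δλ = 0.4388 pm
Final wavelength: λ' = 3.2923 pm
Final energy: E' = 376.5902 keV

Fractional energy loss:
(E₀ - E')/E₀ = (434.5000 - 376.5902)/434.5000
= 57.9098/434.5000
= 0.1333
= 13.33%

(Intermediate values are shown rounded; full precision is carried through to the final answer.)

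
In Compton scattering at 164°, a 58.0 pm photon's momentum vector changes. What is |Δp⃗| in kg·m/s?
2.1769e-23 kg·m/s

Photon momentum magnitude is p = h/λ.

Initial momentum:
p₀ = h/λ = 6.6261e-34/5.8000e-11 = 1.1424e-23 kg·m/s

After scattering:
λ' = λ + Δλ = 58.0 + 4.7586 = 62.7586 pm
p' = h/λ' = 6.6261e-34/6.2759e-11 = 1.0558e-23 kg·m/s

Momentum is a vector; the scattered photon's direction makes angle θ = 164° with the incident direction. The magnitude of the vector change Δp⃗ = p⃗₀ − p⃗' is found from the law of cosines:
|Δp⃗|² = p₀² + p'² − 2p₀p'cos θ
|Δp⃗|² = (1.1424e-23)² + (1.0558e-23)² − 2·1.1424e-23·1.0558e-23·cos(164°)
|Δp⃗| = 2.1769e-23 kg·m/s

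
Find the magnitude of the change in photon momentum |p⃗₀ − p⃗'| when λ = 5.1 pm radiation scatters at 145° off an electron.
1.9119e-22 kg·m/s

Photon momentum magnitude is p = h/λ.

Initial momentum:
p₀ = h/λ = 6.6261e-34/5.1000e-12 = 1.2992e-22 kg·m/s

After scattering:
λ' = λ + Δλ = 5.1 + 4.4138 = 9.5138 pm
p' = h/λ' = 6.6261e-34/9.5138e-12 = 6.9647e-23 kg·m/s

Momentum is a vector; the scattered photon's direction makes angle θ = 145° with the incident direction. The magnitude of the vector change Δp⃗ = p⃗₀ − p⃗' is found from the law of cosines:
|Δp⃗|² = p₀² + p'² − 2p₀p'cos θ
|Δp⃗|² = (1.2992e-22)² + (6.9647e-23)² − 2·1.2992e-22·6.9647e-23·cos(145°)
|Δp⃗| = 1.9119e-22 kg·m/s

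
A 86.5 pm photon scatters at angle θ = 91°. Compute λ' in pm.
88.9687 pm

Using the Compton scattering formula:
λ' = λ + Δλ = λ + λ_C(1 - cos θ)

Given:
- Initial wavelength λ = 86.5 pm
- Scattering angle θ = 91°
- Compton wavelength λ_C ≈ 2.4263 pm

Calculate the shift:
Δλ = 2.4263 × (1 - cos(91°))
Δλ = 2.4263 × 1.0175
Δλ = 2.4687 pm

Final wavelength:
λ' = 86.5 + 2.4687 = 88.9687 pm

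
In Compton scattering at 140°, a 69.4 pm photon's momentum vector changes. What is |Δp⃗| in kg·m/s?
1.7423e-23 kg·m/s

Photon momentum magnitude is p = h/λ.

Initial momentum:
p₀ = h/λ = 6.6261e-34/6.9400e-11 = 9.5477e-24 kg·m/s

After scattering:
λ' = λ + Δλ = 69.4 + 4.2850 = 73.6850 pm
p' = h/λ' = 6.6261e-34/7.3685e-11 = 8.9924e-24 kg·m/s

Momentum is a vector; the scattered photon's direction makes angle θ = 140° with the incident direction. The magnitude of the vector change Δp⃗ = p⃗₀ − p⃗' is found from the law of cosines:
|Δp⃗|² = p₀² + p'² − 2p₀p'cos θ
|Δp⃗|² = (9.5477e-24)² + (8.9924e-24)² − 2·9.5477e-24·8.9924e-24·cos(140°)
|Δp⃗| = 1.7423e-23 kg·m/s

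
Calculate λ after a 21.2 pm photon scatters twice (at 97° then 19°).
24.0542 pm

Apply Compton shift twice:

First scattering at θ₁ = 97°:
Δλ₁ = λ_C(1 - cos(97°))
Δλ₁ = 2.4263 × 1.1219
Δλ₁ = 2.7220 pm

After first scattering:
λ₁ = 21.2 + 2.7220 = 23.9220 pm

Second scattering at θ₂ = 19°:
Δλ₂ = λ_C(1 - cos(19°))
Δλ₂ = 2.4263 × 0.0545
Δλ₂ = 0.1322 pm

Final wavelength:
λ₂ = 23.9220 + 0.1322 = 24.0542 pm

Total shift: Δλ_total = 2.7220 + 0.1322 = 2.8542 pm

(Intermediate values are shown rounded; full precision is carried through to the final answer.)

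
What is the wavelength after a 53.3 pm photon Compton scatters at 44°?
53.9810 pm

Using the Compton scattering formula:
λ' = λ + Δλ = λ + λ_C(1 - cos θ)

Given:
- Initial wavelength λ = 53.3 pm
- Scattering angle θ = 44°
- Compton wavelength λ_C ≈ 2.4263 pm

Calculate the shift:
Δλ = 2.4263 × (1 - cos(44°))
Δλ = 2.4263 × 0.2807
Δλ = 0.6810 pm

Final wavelength:
λ' = 53.3 + 0.6810 = 53.9810 pm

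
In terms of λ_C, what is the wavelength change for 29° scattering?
0.1254 λ_C

The Compton shift formula is:
Δλ = λ_C(1 - cos θ)

Dividing both sides by λ_C:
Δλ/λ_C = 1 - cos θ

For θ = 29°:
Δλ/λ_C = 1 - cos(29°)
Δλ/λ_C = 1 - 0.8746
Δλ/λ_C = 0.1254

This means the shift is 0.1254 × λ_C = 0.3042 pm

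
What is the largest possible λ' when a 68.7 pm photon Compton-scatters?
73.5526 pm (at θ = 180°)

The Compton shift is Δλ = λ_C(1 − cos θ).

Since cos θ ranges from −1 to 1, the factor (1 − cos θ) ranges from 0 to 2; the maximum shift occurs at θ = 180° (backscattering):
Δλ_max = 2λ_C = 2 × 2.4263 pm = 4.8526 pm

Maximum scattered wavelength:
λ'_max = λ₀ + Δλ_max = 68.7 + 4.8526 = 73.5526 pm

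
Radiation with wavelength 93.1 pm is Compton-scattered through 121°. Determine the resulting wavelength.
96.7760 pm

Using the Compton scattering formula:
λ' = λ + Δλ = λ + λ_C(1 - cos θ)

Given:
- Initial wavelength λ = 93.1 pm
- Scattering angle θ = 121°
- Compton wavelength λ_C ≈ 2.4263 pm

Calculate the shift:
Δλ = 2.4263 × (1 - cos(121°))
Δλ = 2.4263 × 1.5150
Δλ = 3.6760 pm

Final wavelength:
λ' = 93.1 + 3.6760 = 96.7760 pm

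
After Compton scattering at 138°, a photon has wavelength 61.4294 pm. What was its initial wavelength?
57.2000 pm

From λ' = λ + Δλ, we have λ = λ' - Δλ

First calculate the Compton shift:
Δλ = λ_C(1 - cos θ)
Δλ = 2.4263 × (1 - cos(138°))
Δλ = 2.4263 × 1.7431
Δλ = 4.2294 pm

Initial wavelength:
λ = λ' - Δλ
λ = 61.4294 - 4.2294
λ = 57.2000 pm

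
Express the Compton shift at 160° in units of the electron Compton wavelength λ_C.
1.9397 λ_C

The Compton shift formula is:
Δλ = λ_C(1 - cos θ)

Dividing both sides by λ_C:
Δλ/λ_C = 1 - cos θ

For θ = 160°:
Δλ/λ_C = 1 - cos(160°)
Δλ/λ_C = 1 - -0.9397
Δλ/λ_C = 1.9397

This means the shift is 1.9397 × λ_C = 4.7063 pm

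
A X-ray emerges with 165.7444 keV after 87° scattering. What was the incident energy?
239.3001 keV

Convert final energy to wavelength (hc ≈ 1239.842 keV·pm):
λ' = hc/E' = 1239.842 / 165.7444 = 7.4804 pm

Calculate the Compton shift:
Δλ = λ_C(1 - cos(87°))
Δλ = 2.4263 × (1 - cos(87°))
Δλ = 2.2993 pm

Initial wavelength:
λ = λ' - Δλ = 7.4804 - 2.2993 = 5.1811 pm

Initial energy:
E = hc/λ = 1239.842 / 5.1811 = 239.3001 keV

(Intermediate values are shown rounded; full precision is carried through to the final answer.)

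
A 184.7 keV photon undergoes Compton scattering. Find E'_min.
107.2031 keV (at θ = 180°)

The scattered photon has minimum energy when its wavelength is maximum, i.e., when the Compton shift Δλ = λ_C(1 − cos θ) is maximum. This occurs at θ = 180° (backscattering), giving Δλ_max = 2λ_C = 4.8526 pm.

Initial wavelength: λ₀ = hc/E₀ = 6.7127 pm
Maximum final wavelength: λ'_max = λ₀ + 2λ_C = 6.7127 + 4.8526 = 11.5654 pm
Minimum final energy: E'_min = hc/λ'_max = 107.2031 keV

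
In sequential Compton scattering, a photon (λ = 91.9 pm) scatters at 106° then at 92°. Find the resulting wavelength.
97.5061 pm

Apply Compton shift twice:

First scattering at θ₁ = 106°:
Δλ₁ = λ_C(1 - cos(106°))
Δλ₁ = 2.4263 × 1.2756
Δλ₁ = 3.0951 pm

After first scattering:
λ₁ = 91.9 + 3.0951 = 94.9951 pm

Second scattering at θ₂ = 92°:
Δλ₂ = λ_C(1 - cos(92°))
Δλ₂ = 2.4263 × 1.0349
Δλ₂ = 2.5110 pm

Final wavelength:
λ₂ = 94.9951 + 2.5110 = 97.5061 pm

Total shift: Δλ_total = 3.0951 + 2.5110 = 5.6061 pm

(Intermediate values are shown rounded; full precision is carried through to the final answer.)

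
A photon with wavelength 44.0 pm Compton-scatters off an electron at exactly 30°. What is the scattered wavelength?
44.3251 pm

Using the Compton formula: λ' = λ + λ_C(1 − cos θ)

For θ = 30°, cos θ = √3/2 (exact) ≈ 0.8660, so:
1 − cos 30° = 1 − (√3/2) ≈ 0.1340

Δλ = λ_C × 0.1340 = 2.4263 × 0.1340 = 0.3251 pm

λ' = 44.0 + 0.3251 = 44.3251 pm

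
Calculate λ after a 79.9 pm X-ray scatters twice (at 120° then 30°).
83.8645 pm

Apply Compton shift twice:

First scattering at θ₁ = 120°:
Δλ₁ = λ_C(1 - cos(120°))
Δλ₁ = 2.4263 × 1.5000
Δλ₁ = 3.6395 pm

After first scattering:
λ₁ = 79.9 + 3.6395 = 83.5395 pm

Second scattering at θ₂ = 30°:
Δλ₂ = λ_C(1 - cos(30°))
Δλ₂ = 2.4263 × 0.1340
Δλ₂ = 0.3251 pm

Final wavelength:
λ₂ = 83.5395 + 0.3251 = 83.8645 pm

Total shift: Δλ_total = 3.6395 + 0.3251 = 3.9645 pm

(Intermediate values are shown rounded; full precision is carried through to the final answer.)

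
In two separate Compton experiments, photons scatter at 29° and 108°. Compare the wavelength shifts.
108° produces the larger shift by a factor of 10.440

Calculate both shifts using Δλ = λ_C(1 - cos θ):

For θ₁ = 29°:
Δλ₁ = 2.4263 × (1 - cos(29°))
Δλ₁ = 2.4263 × 0.1254
Δλ₁ = 0.3042 pm

For θ₂ = 108°:
Δλ₂ = 2.4263 × (1 - cos(108°))
Δλ₂ = 2.4263 × 1.3090
Δλ₂ = 3.1761 pm

The 108° angle produces the larger shift.
Ratio: 3.1761/0.3042 = 10.440

(Intermediate values are shown rounded; full precision is carried through to the final answer.)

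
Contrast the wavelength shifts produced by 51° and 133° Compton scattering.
133° produces the larger shift by a factor of 4.538

Calculate both shifts using Δλ = λ_C(1 - cos θ):

For θ₁ = 51°:
Δλ₁ = 2.4263 × (1 - cos(51°))
Δλ₁ = 2.4263 × 0.3707
Δλ₁ = 0.8994 pm

For θ₂ = 133°:
Δλ₂ = 2.4263 × (1 - cos(133°))
Δλ₂ = 2.4263 × 1.6820
Δλ₂ = 4.0810 pm

The 133° angle produces the larger shift.
Ratio: 4.0810/0.8994 = 4.538

(Intermediate values are shown rounded; full precision is carried through to the final answer.)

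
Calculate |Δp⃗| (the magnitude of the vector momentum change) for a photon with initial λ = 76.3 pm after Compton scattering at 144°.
1.6070e-23 kg·m/s

Photon momentum magnitude is p = h/λ.

Initial momentum:
p₀ = h/λ = 6.6261e-34/7.6300e-11 = 8.6842e-24 kg·m/s

After scattering:
λ' = λ + Δλ = 76.3 + 4.3892 = 80.6892 pm
p' = h/λ' = 6.6261e-34/8.0689e-11 = 8.2118e-24 kg·m/s

Momentum is a vector; the scattered photon's direction makes angle θ = 144° with the incident direction. The magnitude of the vector change Δp⃗ = p⃗₀ − p⃗' is found from the law of cosines:
|Δp⃗|² = p₀² + p'² − 2p₀p'cos θ
|Δp⃗|² = (8.6842e-24)² + (8.2118e-24)² − 2·8.6842e-24·8.2118e-24·cos(144°)
|Δp⃗| = 1.6070e-23 kg·m/s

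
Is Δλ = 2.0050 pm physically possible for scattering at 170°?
No, inconsistent

Calculate the expected shift for θ = 170°:

Δλ_expected = λ_C(1 - cos(170°))
Δλ_expected = 2.4263 × (1 - cos(170°))
Δλ_expected = 2.4263 × 1.9848
Δλ_expected = 4.8158 pm

Given shift: 2.0050 pm
Expected shift: 4.8158 pm
Difference: 2.8108 pm

The values do not match. The given shift corresponds to θ ≈ 80.0°, not 170°.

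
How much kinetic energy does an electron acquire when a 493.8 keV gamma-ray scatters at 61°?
164.1275 keV

By energy conservation: K_e = E_initial - E_final

First find the scattered photon energy:
Initial wavelength: λ = hc/E = 2.5108 pm
Compton shift: Δλ = λ_C(1 - cos(61°)) = 1.2500 pm
Final wavelength: λ' = 2.5108 + 1.2500 = 3.7608 pm
Final photon energy: E' = hc/λ' = 329.6725 keV

Electron kinetic energy:
K_e = E - E' = 493.8000 - 329.6725 = 164.1275 keV

(Intermediate values are shown rounded; full precision is carried through to the final answer.)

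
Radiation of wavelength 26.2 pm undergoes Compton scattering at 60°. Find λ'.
27.4132 pm

Using the Compton formula: λ' = λ + λ_C(1 − cos θ)

For θ = 60°, cos θ = 1/2 (exact) = 0.5000, so:
1 − cos 60° = 1 − (1/2) = 0.5000

Δλ = λ_C × 0.5000 = 2.4263 × 0.5000 = 1.2132 pm

λ' = 26.2 + 1.2132 = 27.4132 pm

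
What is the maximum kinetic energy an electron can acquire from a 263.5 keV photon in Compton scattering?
133.7810 keV

Maximum energy transfer occurs at θ = 180° (backscattering).

Initial photon: E₀ = 263.5 keV → λ₀ = 4.7053 pm

Maximum Compton shift (at 180°):
Δλ_max = 2λ_C = 2 × 2.4263 = 4.8526 pm

Final wavelength:
λ' = 4.7053 + 4.8526 = 9.5579 pm

Minimum photon energy (maximum energy to electron):
E'_min = hc/λ' = 129.7190 keV

Maximum electron kinetic energy:
K_max = E₀ - E'_min = 263.5000 - 129.7190 = 133.7810 keV

(Intermediate values are shown rounded; full precision is carried through to the final answer.)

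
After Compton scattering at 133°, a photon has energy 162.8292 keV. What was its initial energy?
350.8999 keV

Convert final energy to wavelength (hc ≈ 1239.842 keV·pm):
λ' = hc/E' = 1239.842 / 162.8292 = 7.6144 pm

Calculate the Compton shift:
Δλ = λ_C(1 - cos(133°))
Δλ = 2.4263 × (1 - cos(133°))
Δλ = 4.0810 pm

Initial wavelength:
λ = λ' - Δλ = 7.6144 - 4.0810 = 3.5333 pm

Initial energy:
E = hc/λ = 1239.842 / 3.5333 = 350.8999 keV

(Intermediate values are shown rounded; full precision is carried through to the final answer.)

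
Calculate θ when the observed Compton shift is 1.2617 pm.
61.32°

From the Compton formula Δλ = λ_C(1 - cos θ), we can solve for θ:

cos θ = 1 - Δλ/λ_C

Given:
- Δλ = 1.2617 pm
- λ_C = h/(m_e·c) ≈ 2.42631024 pm

cos θ = 1 - 1.2617/2.42631024
cos θ = 1 - 0.520008
cos θ = 0.479992

θ = arccos(0.479992)
θ = 61.32°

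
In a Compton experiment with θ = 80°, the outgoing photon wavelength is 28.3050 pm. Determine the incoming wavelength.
26.3000 pm

From λ' = λ + Δλ, we have λ = λ' - Δλ

First calculate the Compton shift:
Δλ = λ_C(1 - cos θ)
Δλ = 2.4263 × (1 - cos(80°))
Δλ = 2.4263 × 0.8264
Δλ = 2.0050 pm

Initial wavelength:
λ = λ' - Δλ
λ = 28.3050 - 2.0050
λ = 26.3000 pm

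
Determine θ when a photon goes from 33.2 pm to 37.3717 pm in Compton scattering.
136.00°

First find the wavelength shift:
Δλ = λ' - λ = 37.3717 - 33.2 = 4.1717 pm

Using Δλ = λ_C(1 - cos θ), with λ_C = h/(m_e·c) ≈ 2.42631024 pm:
cos θ = 1 - Δλ/λ_C
cos θ = 1 - 4.1717/2.42631024
cos θ = -0.719360

θ = arccos(-0.719360)
θ = 136.00°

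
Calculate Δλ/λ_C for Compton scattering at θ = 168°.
1.9781 λ_C

The Compton shift formula is:
Δλ = λ_C(1 - cos θ)

Dividing both sides by λ_C:
Δλ/λ_C = 1 - cos θ

For θ = 168°:
Δλ/λ_C = 1 - cos(168°)
Δλ/λ_C = 1 - -0.9781
Δλ/λ_C = 1.9781

This means the shift is 1.9781 × λ_C = 4.7996 pm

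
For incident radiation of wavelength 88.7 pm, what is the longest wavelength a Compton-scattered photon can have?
93.5526 pm (at θ = 180°)

The Compton shift is Δλ = λ_C(1 − cos θ).

Since cos θ ranges from −1 to 1, the factor (1 − cos θ) ranges from 0 to 2; the maximum shift occurs at θ = 180° (backscattering):
Δλ_max = 2λ_C = 2 × 2.4263 pm = 4.8526 pm

Maximum scattered wavelength:
λ'_max = λ₀ + Δλ_max = 88.7 + 4.8526 = 93.5526 pm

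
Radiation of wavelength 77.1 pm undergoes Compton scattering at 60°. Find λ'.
78.3132 pm

Using the Compton formula: λ' = λ + λ_C(1 − cos θ)

For θ = 60°, cos θ = 1/2 (exact) = 0.5000, so:
1 − cos 60° = 1 − (1/2) = 0.5000

Δλ = λ_C × 0.5000 = 2.4263 × 0.5000 = 1.2132 pm

λ' = 77.1 + 1.2132 = 78.3132 pm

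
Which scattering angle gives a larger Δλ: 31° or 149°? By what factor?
149° produces the larger shift by a factor of 13.002

Calculate both shifts using Δλ = λ_C(1 - cos θ):

For θ₁ = 31°:
Δλ₁ = 2.4263 × (1 - cos(31°))
Δλ₁ = 2.4263 × 0.1428
Δλ₁ = 0.3466 pm

For θ₂ = 149°:
Δλ₂ = 2.4263 × (1 - cos(149°))
Δλ₂ = 2.4263 × 1.8572
Δλ₂ = 4.5061 pm

The 149° angle produces the larger shift.
Ratio: 4.5061/0.3466 = 13.002

(Intermediate values are shown rounded; full precision is carried through to the final answer.)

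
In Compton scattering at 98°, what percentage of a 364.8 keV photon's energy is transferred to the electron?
0.4485 (or 44.85%)

Calculate initial and final photon energies:

Initial: E₀ = 364.8 keV → λ₀ = 3.3987 pm
Compton shift: Δλ = 2.7640 pm
Final wavelength: λ' = 6.1627 pm
Final energy: E' = 201.1856 keV

Fractional energy loss:
(E₀ - E')/E₀ = (364.8000 - 201.1856)/364.8000
= 163.6144/364.8000
= 0.4485
= 44.85%

(Intermediate values are shown rounded; full precision is carried through to the final answer.)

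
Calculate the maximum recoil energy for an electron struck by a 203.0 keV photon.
89.8780 keV

Maximum energy transfer occurs at θ = 180° (backscattering).

Initial photon: E₀ = 203.0 keV → λ₀ = 6.1076 pm

Maximum Compton shift (at 180°):
Δλ_max = 2λ_C = 2 × 2.4263 = 4.8526 pm

Final wavelength:
λ' = 6.1076 + 4.8526 = 10.9602 pm

Minimum photon energy (maximum energy to electron):
E'_min = hc/λ' = 113.1220 keV

Maximum electron kinetic energy:
K_max = E₀ - E'_min = 203.0000 - 113.1220 = 89.8780 keV

(Intermediate values are shown rounded; full precision is carried through to the final answer.)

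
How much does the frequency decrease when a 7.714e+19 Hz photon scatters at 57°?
1.708e+19 Hz (decrease)

Convert frequency to wavelength (c = 299792458 m/s):
λ₀ = c/f₀ = 299792458/7.714e+19 = 3.8863425e-12 m = 3.8863 pm

Calculate Compton shift:
Δλ = λ_C(1 - cos(57°)) = 1.1048 pm

Final wavelength:
λ' = λ₀ + Δλ = 3.8863 + 1.1048 = 4.9912 pm

Final frequency:
f' = c/λ' = 299792458/4.9911894e-12 = 6.0064332e+19 Hz

Frequency shift (decrease):
Δf = f₀ - f' = 7.714e+19 - 6.0064332e+19 = 1.708e+19 Hz

(Intermediate values are shown rounded; full precision is carried through to the final answer.)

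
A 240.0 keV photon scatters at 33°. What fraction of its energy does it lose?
0.0704 (or 7.04%)

Calculate initial and final photon energies:

Initial: E₀ = 240.0 keV → λ₀ = 5.1660 pm
Compton shift: Δλ = 0.3914 pm
Final wavelength: λ' = 5.5574 pm
Final energy: E' = 223.0957 keV

Fractional energy loss:
(E₀ - E')/E₀ = (240.0000 - 223.0957)/240.0000
= 16.9043/240.0000
= 0.0704
= 7.04%

(Intermediate values are shown rounded; full precision is carried through to the final answer.)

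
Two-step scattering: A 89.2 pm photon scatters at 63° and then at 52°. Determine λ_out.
91.4573 pm

Apply Compton shift twice:

First scattering at θ₁ = 63°:
Δλ₁ = λ_C(1 - cos(63°))
Δλ₁ = 2.4263 × 0.5460
Δλ₁ = 1.3248 pm

After first scattering:
λ₁ = 89.2 + 1.3248 = 90.5248 pm

Second scattering at θ₂ = 52°:
Δλ₂ = λ_C(1 - cos(52°))
Δλ₂ = 2.4263 × 0.3843
Δλ₂ = 0.9325 pm

Final wavelength:
λ₂ = 90.5248 + 0.9325 = 91.4573 pm

Total shift: Δλ_total = 1.3248 + 0.9325 = 2.2573 pm

(Intermediate values are shown rounded; full precision is carried through to the final answer.)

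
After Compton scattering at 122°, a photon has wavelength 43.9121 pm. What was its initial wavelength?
40.2000 pm

From λ' = λ + Δλ, we have λ = λ' - Δλ

First calculate the Compton shift:
Δλ = λ_C(1 - cos θ)
Δλ = 2.4263 × (1 - cos(122°))
Δλ = 2.4263 × 1.5299
Δλ = 3.7121 pm

Initial wavelength:
λ = λ' - Δλ
λ = 43.9121 - 3.7121
λ = 40.2000 pm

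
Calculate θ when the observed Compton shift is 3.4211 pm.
114.20°

From the Compton formula Δλ = λ_C(1 - cos θ), we can solve for θ:

cos θ = 1 - Δλ/λ_C

Given:
- Δλ = 3.4211 pm
- λ_C = h/(m_e·c) ≈ 2.42631024 pm

cos θ = 1 - 3.4211/2.42631024
cos θ = 1 - 1.410001
cos θ = -0.410001

θ = arccos(-0.410001)
θ = 114.20°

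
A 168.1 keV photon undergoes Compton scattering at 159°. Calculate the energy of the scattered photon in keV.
102.7458 keV

First convert energy to wavelength:
λ = hc/E, with hc ≈ 1239.842 keV·pm (i.e. 1239.842 eV·nm)

For E = 168.1 keV = 168100 eV:
λ = 1239.842 keV·pm / 168.1 keV
λ = 7.3756 pm

Calculate the Compton shift:
Δλ = λ_C(1 - cos(159°)) = 2.4263 × 1.9336
Δλ = 4.6915 pm

Final wavelength:
λ' = 7.3756 + 4.6915 = 12.0671 pm

Final energy:
E' = hc/λ' = 1239.842 / 12.0671 = 102.7458 keV

(Intermediate values are shown rounded; full precision is carried through to the final answer.)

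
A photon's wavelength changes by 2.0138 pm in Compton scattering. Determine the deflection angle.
80.21°

From the Compton formula Δλ = λ_C(1 - cos θ), we can solve for θ:

cos θ = 1 - Δλ/λ_C

Given:
- Δλ = 2.0138 pm
- λ_C = h/(m_e·c) ≈ 2.42631024 pm

cos θ = 1 - 2.0138/2.42631024
cos θ = 1 - 0.829985
cos θ = 0.170015

θ = arccos(0.170015)
θ = 80.21°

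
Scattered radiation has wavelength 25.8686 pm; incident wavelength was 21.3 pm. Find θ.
152.00°

First find the wavelength shift:
Δλ = λ' - λ = 25.8686 - 21.3 = 4.5686 pm

Using Δλ = λ_C(1 - cos θ), with λ_C = h/(m_e·c) ≈ 2.42631024 pm:
cos θ = 1 - Δλ/λ_C
cos θ = 1 - 4.5686/2.42631024
cos θ = -0.882941

θ = arccos(-0.882941)
θ = 152.00°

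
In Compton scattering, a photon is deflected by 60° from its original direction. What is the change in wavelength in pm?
1.2132 pm

Using the Compton scattering formula:
Δλ = λ_C(1 - cos θ)

where λ_C = h/(m_e·c) ≈ 2.4263 pm is the Compton wavelength of an electron.

For θ = 60°:
cos(60°) = 0.5000
1 - cos(60°) = 0.5000

Δλ = 2.4263 × 0.5000
Δλ = 1.2132 pm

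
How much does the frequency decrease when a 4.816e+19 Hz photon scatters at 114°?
1.706e+19 Hz (decrease)

Convert frequency to wavelength (c = 299792458 m/s):
λ₀ = c/f₀ = 299792458/4.816e+19 = 6.2249265e-12 m = 6.2249 pm

Calculate Compton shift:
Δλ = λ_C(1 - cos(114°)) = 3.4132 pm

Final wavelength:
λ' = λ₀ + Δλ = 6.2249 + 3.4132 = 9.6381 pm

Final frequency:
f' = c/λ' = 299792458/9.6381060e-12 = 3.1104914e+19 Hz

Frequency shift (decrease):
Δf = f₀ - f' = 4.816e+19 - 3.1104914e+19 = 1.706e+19 Hz

(Intermediate values are shown rounded; full precision is carried through to the final answer.)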